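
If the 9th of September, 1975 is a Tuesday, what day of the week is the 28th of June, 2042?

From September 9, 1975 to September 9, 2041: 66 years, of which 17 contain a Feb 29 — 49×365 + 17×366 = 24107 days.
(2000 is a leap year (divisible by 400).)
September 2041: 30 − 9 = 21 days remain.
Then October (31), November (30), December (31), January (31), February 2042 (28), March (31), April (30), May (31): 31 + 30 + 31 + 31 + 28 + 31 + 30 + 31 = 243 days.
June 1–28, 2042: 28 days.
Residual: 292 days.
Total: 24399 days.
24399 mod 7 = 4, so 4 days after Tuesday is Saturday.

Saturday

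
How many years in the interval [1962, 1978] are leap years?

Years divisible by 4 in [1962, 1978]: 1964, 1968, 1972, 1976.
No century exceptions apply. Count: 4.

4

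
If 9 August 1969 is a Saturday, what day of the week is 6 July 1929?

Count forward from the earlier date (July 6, 1929) to the later (August 9, 1969):
From July 6, 1929 to July 6, 1969: 40 years, of which 10 contain a Feb 29 — 30×365 + 10×366 = 14610 days.
July 1969: 31 − 6 = 25 days remain.
August 1–9, 1969: 9 days.
Residual: 34 days.
Total: 14644 days.
14644 is a multiple of 7, so 6 July 1929 falls on the same weekday: Saturday.

Saturday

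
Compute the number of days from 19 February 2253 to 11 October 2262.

Day-of-year of February 19, 2253: 50.
Day-of-year of October 11, 2262: 284.
2253 has 365 days, so 365 − 50 = 315 days remain in 2253.
Full years 2254–2261: 6 common + 2 leap = 6×365 + 2×366 = 2922 days.
Total: 315 + 2922 + 284 = 3521 days.

3521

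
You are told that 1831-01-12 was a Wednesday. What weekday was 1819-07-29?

Count forward from the earlier date (July 29, 1819) to the later (January 12, 1831):
Day-of-year of July 29, 1819: 210.
Day-of-year of January 12, 1831: 12.
1819 has 365 days, so 365 − 210 = 155 days remain in 1819.
Full years 1820–1830: 8 common + 3 leap = 8×365 + 3×366 = 4018 days.
Total: 155 + 4018 + 12 = 4185 days.
4185 mod 7 = 6, so 6 days before Wednesday is Thursday.

Thursday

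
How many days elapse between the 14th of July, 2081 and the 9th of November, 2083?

848

July 14, 2081 → July 14, 2082: 365 days.
July 14, 2082 → July 14, 2083: 365 days.
July 2083: 31 − 14 = 17 days remain.
Then August (31), September (30), October (31): 31 + 30 + 31 = 92 days.
November 1–9, 2083: 9 days.
Residual: 118 days.
Total: 848 days.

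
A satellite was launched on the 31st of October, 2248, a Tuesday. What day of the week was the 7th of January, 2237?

Saturday

Count forward from the earlier date (January 7, 2237) to the later (October 31, 2248):
Day-of-year of January 7, 2237: 7.
Day-of-year of October 31, 2248: 305.
2237 has 365 days, so 365 − 7 = 358 days remain in 2237.
Full years 2238–2247: 8 common + 2 leap = 8×365 + 2×366 = 3652 days.
Total: 358 + 3652 + 305 = 4315 days.
4315 mod 7 = 3, so 3 days before Tuesday is Saturday.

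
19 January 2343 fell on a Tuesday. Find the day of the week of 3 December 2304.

Saturday

Count forward from the earlier date (December 3, 2304) to the later (January 19, 2343):
From December 3, 2304 to December 3, 2342: 38 years, of which 9 contain a Feb 29 — 29×365 + 9×366 = 13879 days.
December 2342: 31 − 3 = 28 days remain.
January 1–19, 2343: 19 days.
Residual: 47 days.
Total: 13926 days.
13926 mod 7 = 3, so 3 days before Tuesday is Saturday.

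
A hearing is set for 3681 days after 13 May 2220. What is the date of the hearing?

11 June 2230

Count 3681 days after May 13, 2220:
From May 13, 2220 to May 13, 2230: 10 years, of which 2 contain a Feb 29 — 8×365 + 2×366 = 3652 days.
May 2230: 31 − 13 = 18 days remain.
June 1–11, 2230: 11 days.
Residual: 29 days.
Total: 3681 days.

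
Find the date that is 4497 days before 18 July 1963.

26 March 1951

Count 4497 days before July 18, 1963:
From March 26, 1951 to March 26, 1963: 12 years, of which 3 contain a Feb 29 — 9×365 + 3×366 = 4383 days.
March 1963: 31 − 26 = 5 days remain.
Then April (30), May (31), June (30): 30 + 31 + 30 = 91 days.
July 1–18, 1963: 18 days.
Residual: 114 days.
Total: 4497 days.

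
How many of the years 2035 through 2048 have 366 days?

4

Years divisible by 4 in [2035, 2048]: 2036, 2040, 2044, 2048.
No century exceptions apply. Count: 4.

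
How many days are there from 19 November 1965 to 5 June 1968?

Day-of-year of November 19, 1965: 323.
Day-of-year of June 5, 1968: 157.
1965 has 365 days, so 365 − 323 = 42 days remain in 1965.
Full years: 1966: 365; 1967: 365. Sum = 730.
Total: 42 + 730 + 157 = 929 days.

929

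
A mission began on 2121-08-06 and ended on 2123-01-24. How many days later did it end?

536

August 6, 2121 → August 6, 2122: 365 days.
August 2122: 31 − 6 = 25 days remain.
Then September (30), October (31), November (30), December (31): 30 + 31 + 30 + 31 = 122 days.
January 1–24, 2123: 24 days.
Residual: 171 days.
Total: 536 days.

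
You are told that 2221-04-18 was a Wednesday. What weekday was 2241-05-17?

Monday

Day-of-year of April 18, 2221: 108.
Day-of-year of May 17, 2241: 137.
2221 has 365 days, so 365 − 108 = 257 days remain in 2221.
Full years 2222–2240: 14 common + 5 leap = 14×365 + 5×366 = 6940 days.
Total: 257 + 6940 + 137 = 7334 days.
7334 mod 7 = 5, so 5 days after Wednesday is Monday.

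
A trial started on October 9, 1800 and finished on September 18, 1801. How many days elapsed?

344

October 1800: 31 − 9 = 22 days remain.
Then 10 full months totalling 304 days.
September 1–18, 1801: 18 days.
Residual: 344 days.
Total: 344 days.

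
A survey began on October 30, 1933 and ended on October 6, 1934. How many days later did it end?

October 1933: 31 − 30 = 1 day remains.
Then 11 full months totalling 334 days.
October 1–6, 1934: 6 days.
Total: 1 + 334 + 6 = 341 days.

341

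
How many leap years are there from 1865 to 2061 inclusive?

48

Years divisible by 4: 1868, 1872, …, 2060 — 49 in all.
Of these, 1900 is divisible by 100 but not 400, so not leap.
2000 is divisible by 400, so still leap.
Leap years: 49 − 1 = 48.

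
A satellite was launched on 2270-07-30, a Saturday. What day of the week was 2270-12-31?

Saturday

July 2270: 31 − 30 = 1 day remains.
Then August (31), September (30), October (31), November (30): 31 + 30 + 31 + 30 = 122 days.
December 1–31, 2270: 31 days.
Total: 1 + 122 + 31 = 154 days.
154 is a multiple of 7, so 2270-12-31 falls on the same weekday: Saturday.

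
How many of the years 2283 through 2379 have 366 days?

Years divisible by 4: 2284, 2288, …, 2376 — 24 in all.
Of these, 2300 is divisible by 100 but not 400, so not leap.
Leap years: 24 − 1 = 23.

23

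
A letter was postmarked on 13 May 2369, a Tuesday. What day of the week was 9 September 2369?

May 2369: 31 − 13 = 18 days remain.
Then June (30), July (31), August (31): 30 + 31 + 31 = 92 days.
September 1–9, 2369: 9 days.
Total: 18 + 92 + 9 = 119 days.
119 is a multiple of 7, so 9 September 2369 falls on the same weekday: Tuesday.

Tuesday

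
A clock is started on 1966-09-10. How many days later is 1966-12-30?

September 1966: 30 − 10 = 20 days remain.
Then October (31), November (30): 31 + 30 = 61 days.
December 1–30, 1966: 30 days.
Total: 20 + 61 + 30 = 111 days.

111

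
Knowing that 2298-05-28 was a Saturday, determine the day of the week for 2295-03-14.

Count forward from the earlier date (March 14, 2295) to the later (May 28, 2298):
March 14, 2295 → March 14, 2296: 366 days (2296 is a leap year).
March 14, 2296 → March 14, 2297: 365 days.
March 14, 2297 → March 14, 2298: 365 days.
March 2298: 31 − 14 = 17 days remain.
Then April (30): 30 days.
May 1–28, 2298: 28 days.
Residual: 75 days.
Total: 1171 days.
1171 mod 7 = 2, so 2 days before Saturday is Thursday.

Thursday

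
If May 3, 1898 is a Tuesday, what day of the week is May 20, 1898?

Within May 1898: 20 − 3 = 17 days.
17 mod 7 = 3, so 3 days after Tuesday is Friday.

Friday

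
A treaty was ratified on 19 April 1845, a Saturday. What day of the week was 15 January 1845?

Count forward from the earlier date (January 15, 1845) to the later (April 19, 1845):
January 1845: 31 − 15 = 16 days remain.
Then February 1845 (28), March (31): 28 + 31 = 59 days.
April 1–19, 1845: 19 days.
Total: 16 + 59 + 19 = 94 days.
94 mod 7 = 3, so 3 days before Saturday is Wednesday.

Wednesday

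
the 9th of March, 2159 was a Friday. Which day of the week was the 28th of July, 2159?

March 2159: 31 − 9 = 22 days remain.
Then April (30), May (31), June (30): 30 + 31 + 30 = 91 days.
July 1–28, 2159: 28 days.
Total: 22 + 91 + 28 = 141 days.
141 mod 7 = 1, so 1 day after Friday is Saturday.

Saturday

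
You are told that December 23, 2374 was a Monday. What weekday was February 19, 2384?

Day-of-year of December 23, 2374: 357.
Day-of-year of February 19, 2384: 50.
2374 has 365 days, so 365 − 357 = 8 days remain in 2374.
Full years 2375–2383: 7 common + 2 leap = 7×365 + 2×366 = 3287 days.
Total: 8 + 3287 + 50 = 3345 days.
3345 mod 7 = 6, so 6 days after Monday is Sunday.

Sunday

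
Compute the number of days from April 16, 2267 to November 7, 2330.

23215

From April 16, 2267 to April 16, 2330: 63 years, of which 15 contain a Feb 29 — 48×365 + 15×366 = 23010 days.
(2300 is not a leap year (divisible by 100 but not 400).)
April 2330: 30 − 16 = 14 days remain.
Then May (31), June (30), July (31), August (31), September (30), October (31): 31 + 30 + 31 + 31 + 30 + 31 = 184 days.
November 1–7, 2330: 7 days.
Residual: 205 days.
Total: 23215 days.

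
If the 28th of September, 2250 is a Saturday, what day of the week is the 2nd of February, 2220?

Count forward from the earlier date (February 2, 2220) to the later (September 28, 2250):
Day-of-year of February 2, 2220: 33.
Day-of-year of September 28, 2250: 271.
2220 has 366 days, so 366 − 33 = 333 days remain in 2220.
Full years 2221–2249: 22 common + 7 leap = 22×365 + 7×366 = 10592 days.
Total: 333 + 10592 + 271 = 11196 days.
11196 mod 7 = 3, so 3 days before Saturday is Wednesday.

Wednesday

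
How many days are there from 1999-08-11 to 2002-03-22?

August 11, 1999 → August 11, 2000: 366 days (2000 is a leap year (divisible by 400)).
August 11, 2000 → August 11, 2001: 365 days.
August 2001: 31 − 11 = 20 days remain.
Then September (30), October (31), November (30), December (31), January (31), February 2002 (28): 30 + 31 + 30 + 31 + 31 + 28 = 181 days.
March 1–22, 2002: 22 days.
Residual: 223 days.
Total: 954 days.

954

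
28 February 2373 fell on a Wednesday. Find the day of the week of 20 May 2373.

February 2373: 28 − 28 = 0 days remain (2373 is not a leap year, so February has 28 days).
Then March (31), April (30): 31 + 30 = 61 days.
May 1–20, 2373: 20 days.
Total: 0 + 61 + 20 = 81 days.
81 mod 7 = 4, so 4 days after Wednesday is Sunday.

Sunday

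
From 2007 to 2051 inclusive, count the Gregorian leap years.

Years divisible by 4 in [2007, 2051]: 2008, 2012, 2016, 2020, 2024, 2028, 2032, 2036, 2040, 2044, 2048.
No century exceptions apply. Count: 11.

11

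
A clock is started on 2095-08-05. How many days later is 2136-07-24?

14963

From August 5, 2095 to August 5, 2135: 40 years, of which 9 contain a Feb 29 — 31×365 + 9×366 = 14609 days.
(2100 is not a leap year (divisible by 100 but not 400).)
August 2135: 31 − 5 = 26 days remain.
Then 10 full months totalling 304 days.
July 1–24, 2136: 24 days.
Residual: 354 days.
Total: 14963 days.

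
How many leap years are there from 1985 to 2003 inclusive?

4

Years divisible by 4 in [1985, 2003]: 1988, 1992, 1996, 2000.
2000 is divisible by 400, so still leap.
No century exceptions apply. Count: 4.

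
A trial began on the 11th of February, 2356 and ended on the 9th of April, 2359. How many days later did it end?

February 11, 2356 → February 11, 2357: 366 days (2356 is a leap year).
February 11, 2357 → February 11, 2358: 365 days.
February 11, 2358 → February 11, 2359: 365 days.
February 2359: 28 − 11 = 17 days remain (2359 is not a leap year, so February has 28 days).
Then March (31): 31 days.
April 1–9, 2359: 9 days.
Residual: 57 days.
Total: 1153 days.

1153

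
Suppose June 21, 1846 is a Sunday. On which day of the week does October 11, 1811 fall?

Count forward from the earlier date (October 11, 1811) to the later (June 21, 1846):
From October 11, 1811 to October 11, 1845: 34 years, of which 9 contain a Feb 29 — 25×365 + 9×366 = 12419 days.
October 1845: 31 − 11 = 20 days remain.
Then November (30), December (31), January (31), February 1846 (28), March (31), April (30), May (31): 30 + 31 + 31 + 28 + 31 + 30 + 31 = 212 days.
June 1–21, 1846: 21 days.
Residual: 253 days.
Total: 12672 days.
12672 mod 7 = 2, so 2 days before Sunday is Friday.

Friday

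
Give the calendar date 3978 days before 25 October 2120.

4 December 2109

Count 3978 days before October 25, 2120:
From December 4, 2109 to December 4, 2119: 10 years, of which 2 contain a Feb 29 — 8×365 + 2×366 = 3652 days.
December 2119: 31 − 4 = 27 days remain.
Then 9 full months totalling 274 days.
October 1–25, 2120: 25 days.
Residual: 326 days.
Total: 3978 days.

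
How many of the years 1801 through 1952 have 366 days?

Years divisible by 4: 1804, 1808, …, 1952 — 38 in all.
Of these, 1900 is divisible by 100 but not 400, so not leap.
Leap years: 38 − 1 = 37.

37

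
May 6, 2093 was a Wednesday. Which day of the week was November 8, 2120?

Friday

From May 6, 2093 to May 6, 2120: 27 years, of which 6 contain a Feb 29 — 21×365 + 6×366 = 9861 days.
(2100 is not a leap year (divisible by 100 but not 400).)
May 2120: 31 − 6 = 25 days remain.
Then June (30), July (31), August (31), September (30), October (31): 30 + 31 + 31 + 30 + 31 = 153 days.
November 1–8, 2120: 8 days.
Residual: 186 days.
Total: 10047 days.
10047 mod 7 = 2, so 2 days after Wednesday is Friday.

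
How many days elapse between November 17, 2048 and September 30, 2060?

4335

From November 17, 2048 to November 17, 2059: 11 years, of which 2 contain a Feb 29 — 9×365 + 2×366 = 4017 days.
November 2059: 30 − 17 = 13 days remain.
Then 9 full months totalling 275 days.
September 1–30, 2060: 30 days.
Residual: 318 days.
Total: 4335 days.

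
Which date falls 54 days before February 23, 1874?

December 31, 1873

Count 54 days before February 23, 1874:
December 1873: 31 − 31 = 0 days remain.
Then January (31): 31 days.
February 1–23, 1874: 23 days (1874 is not a leap year).
Total: 0 + 31 + 23 = 54 days.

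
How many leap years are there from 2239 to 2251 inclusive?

Years divisible by 4 in [2239, 2251]: 2240, 2244, 2248.
No century exceptions apply. Count: 3.

3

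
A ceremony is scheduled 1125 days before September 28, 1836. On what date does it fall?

August 30, 1833

Count 1125 days before September 28, 1836:
Day-of-year of August 30, 1833: 242.
Day-of-year of September 28, 1836: 272.
1833 has 365 days, so 365 − 242 = 123 days remain in 1833.
Full years: 1834: 365; 1835: 365. Sum = 730.
Total: 123 + 730 + 272 = 1125 days.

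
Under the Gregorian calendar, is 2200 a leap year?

2200 is not a leap year (divisible by 100 but not 400).

No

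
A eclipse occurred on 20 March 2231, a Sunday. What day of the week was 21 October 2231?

March 2231: 31 − 20 = 11 days remain.
Then April (30), May (31), June (30), July (31), August (31), September (30): 30 + 31 + 30 + 31 + 31 + 30 = 183 days.
October 1–21, 2231: 21 days.
Total: 11 + 183 + 21 = 215 days.
215 mod 7 = 5, so 5 days after Sunday is Friday.

Friday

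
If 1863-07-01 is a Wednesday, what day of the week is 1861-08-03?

Count forward from the earlier date (August 3, 1861) to the later (July 1, 1863):
August 3, 1861 → August 3, 1862: 365 days.
August 1862: 31 − 3 = 28 days remain.
Then 10 full months totalling 303 days.
July 1, 1863: 1 day.
Residual: 332 days.
Total: 697 days.
697 mod 7 = 4, so 4 days before Wednesday is Saturday.

Saturday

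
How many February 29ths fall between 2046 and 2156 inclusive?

27

Years divisible by 4: 2048, 2052, …, 2156 — 28 in all.
Of these, 2100 is divisible by 100 but not 400, so not leap.
Leap years: 28 − 1 = 27.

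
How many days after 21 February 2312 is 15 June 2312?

115

February 2312: 29 − 21 = 8 days remain (2312 is a leap year, so February has 29 days).
Then March (31), April (30), May (31): 31 + 30 + 31 = 92 days.
June 1–15, 2312: 15 days.
Total: 8 + 92 + 15 = 115 days.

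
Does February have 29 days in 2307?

No

2307 is not a leap year.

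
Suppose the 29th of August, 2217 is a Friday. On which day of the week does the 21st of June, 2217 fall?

Count forward from the earlier date (June 21, 2217) to the later (August 29, 2217):
June 2217: 30 − 21 = 9 days remain.
Then July (31): 31 days.
August 1–29, 2217: 29 days.
Total: 9 + 31 + 29 = 69 days.
69 mod 7 = 6, so 6 days before Friday is Saturday.

Saturday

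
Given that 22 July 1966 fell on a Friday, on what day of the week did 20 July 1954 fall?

Tuesday

Count forward from the earlier date (July 20, 1954) to the later (July 22, 1966):
Day-of-year of July 20, 1954: 201.
Day-of-year of July 22, 1966: 203.
1954 has 365 days, so 365 − 201 = 164 days remain in 1954.
Full years 1955–1965: 8 common + 3 leap = 8×365 + 3×366 = 4018 days.
Total: 164 + 4018 + 203 = 4385 days.
4385 mod 7 = 3, so 3 days before Friday is Tuesday.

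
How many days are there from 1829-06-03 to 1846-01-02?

6057

From June 3, 1829 to June 3, 1845: 16 years, of which 4 contain a Feb 29 — 12×365 + 4×366 = 5844 days.
June 1845: 30 − 3 = 27 days remain.
Then July (31), August (31), September (30), October (31), November (30), December (31): 31 + 31 + 30 + 31 + 30 + 31 = 184 days.
January 1–2, 1846: 2 days.
Residual: 213 days.
Total: 6057 days.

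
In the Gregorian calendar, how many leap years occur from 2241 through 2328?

21

Years divisible by 4: 2244, 2248, …, 2328 — 22 in all.
Of these, 2300 is divisible by 100 but not 400, so not leap.
Leap years: 22 − 1 = 21.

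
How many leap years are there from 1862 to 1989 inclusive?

31

Years divisible by 4: 1864, 1868, …, 1988 — 32 in all.
Of these, 1900 is divisible by 100 but not 400, so not leap.
Leap years: 32 − 1 = 31.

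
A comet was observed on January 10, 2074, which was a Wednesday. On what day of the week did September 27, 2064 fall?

Saturday

Count forward from the earlier date (September 27, 2064) to the later (January 10, 2074):
From September 27, 2064 to September 27, 2073: 9 years, of which 2 contain a Feb 29 — 7×365 + 2×366 = 3287 days.
September 2073: 30 − 27 = 3 days remain.
Then October (31), November (30), December (31): 31 + 30 + 31 = 92 days.
January 1–10, 2074: 10 days.
Residual: 105 days.
Total: 3392 days.
3392 mod 7 = 4, so 4 days before Wednesday is Saturday.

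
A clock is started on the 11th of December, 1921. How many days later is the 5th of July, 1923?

571

December 11, 1921 → December 11, 1922: 365 days.
December 1922: 31 − 11 = 20 days remain.
Then January (31), February 1923 (28), March (31), April (30), May (31), June (30): 31 + 28 + 31 + 30 + 31 + 30 = 181 days.
July 1–5, 1923: 5 days.
Residual: 206 days.
Total: 571 days.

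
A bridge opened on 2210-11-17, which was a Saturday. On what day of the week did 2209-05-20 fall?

Saturday

Count forward from the earlier date (May 20, 2209) to the later (November 17, 2210):
May 20, 2209 → May 20, 2210: 365 days.
May 2210: 31 − 20 = 11 days remain.
Then June (30), July (31), August (31), September (30), October (31): 30 + 31 + 31 + 30 + 31 = 153 days.
November 1–17, 2210: 17 days.
Residual: 181 days.
Total: 546 days.
546 is a multiple of 7, so 2209-05-20 falls on the same weekday: Saturday.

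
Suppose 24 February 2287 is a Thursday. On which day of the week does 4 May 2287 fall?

February 2287: 28 − 24 = 4 days remain (2287 is not a leap year, so February has 28 days).
Then March (31), April (30): 31 + 30 = 61 days.
May 1–4, 2287: 4 days.
Total: 4 + 61 + 4 = 69 days.
69 mod 7 = 6, so 6 days after Thursday is Wednesday.

Wednesday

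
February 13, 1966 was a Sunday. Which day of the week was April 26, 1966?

February 1966: 28 − 13 = 15 days remain (1966 is not a leap year, so February has 28 days).
Then March (31): 31 days.
April 1–26, 1966: 26 days.
Total: 15 + 31 + 26 = 72 days.
72 mod 7 = 2, so 2 days after Sunday is Tuesday.

Tuesday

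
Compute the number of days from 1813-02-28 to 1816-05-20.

1177

Day-of-year of February 28, 1813: 59.
Day-of-year of May 20, 1816: 141.
1813 has 365 days, so 365 − 59 = 306 days remain in 1813.
Full years: 1814: 365; 1815: 365. Sum = 730.
Total: 306 + 730 + 141 = 1177 days.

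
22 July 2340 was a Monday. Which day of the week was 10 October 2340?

Thursday

July 2340: 31 − 22 = 9 days remain.
Then August (31), September (30): 31 + 30 = 61 days.
October 1–10, 2340: 10 days.
Total: 9 + 61 + 10 = 80 days.
80 mod 7 = 3, so 3 days after Monday is Thursday.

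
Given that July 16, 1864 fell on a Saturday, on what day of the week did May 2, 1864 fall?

Monday

Count forward from the earlier date (May 2, 1864) to the later (July 16, 1864):
May 1864: 31 − 2 = 29 days remain.
Then June (30): 30 days.
July 1–16, 1864: 16 days.
Total: 29 + 30 + 16 = 75 days.
75 mod 7 = 5, so 5 days before Saturday is Monday.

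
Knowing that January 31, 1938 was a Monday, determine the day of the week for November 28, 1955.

From January 31, 1938 to January 31, 1955: 17 years, of which 4 contain a Feb 29 — 13×365 + 4×366 = 6209 days.
January 1955: 31 − 31 = 0 days remain.
Then 9 full months totalling 273 days.
November 1–28, 1955: 28 days.
Residual: 301 days.
Total: 6510 days.
6510 is a multiple of 7, so November 28, 1955 falls on the same weekday: Monday.

Monday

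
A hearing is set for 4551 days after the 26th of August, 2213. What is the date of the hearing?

the 10th of February, 2226

Count 4551 days after August 26, 2213:
From August 26, 2213 to August 26, 2225: 12 years, of which 3 contain a Feb 29 — 9×365 + 3×366 = 4383 days.
August 2225: 31 − 26 = 5 days remain.
Then September (30), October (31), November (30), December (31), January (31): 30 + 31 + 30 + 31 + 31 = 153 days.
February 1–10, 2226: 10 days (2226 is not a leap year).
Residual: 168 days.
Total: 4551 days.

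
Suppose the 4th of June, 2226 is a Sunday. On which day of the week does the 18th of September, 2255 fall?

Tuesday

From June 4, 2226 to June 4, 2255: 29 years, of which 7 contain a Feb 29 — 22×365 + 7×366 = 10592 days.
June 2255: 30 − 4 = 26 days remain.
Then July (31), August (31): 31 + 31 = 62 days.
September 1–18, 2255: 18 days.
Residual: 106 days.
Total: 10698 days.
10698 mod 7 = 2, so 2 days after Sunday is Tuesday.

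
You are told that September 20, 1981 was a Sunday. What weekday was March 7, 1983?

Monday

September 1981: 30 − 20 = 10 days remain.
Then 17 full months totalling 516 days.
March 1–7, 1983: 7 days.
Total: 10 + 516 + 7 = 533 days.
533 mod 7 = 1, so 1 day after Sunday is Monday.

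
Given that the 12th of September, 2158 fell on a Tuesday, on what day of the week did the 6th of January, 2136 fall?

Count forward from the earlier date (January 6, 2136) to the later (September 12, 2158):
Day-of-year of January 6, 2136: 6.
Day-of-year of September 12, 2158: 255.
2136 has 366 days, so 366 − 6 = 360 days remain in 2136.
Full years 2137–2157: 16 common + 5 leap = 16×365 + 5×366 = 7670 days.
Total: 360 + 7670 + 255 = 8285 days.
8285 mod 7 = 4, so 4 days before Tuesday is Friday.

Friday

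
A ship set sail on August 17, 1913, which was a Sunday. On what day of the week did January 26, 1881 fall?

Count forward from the earlier date (January 26, 1881) to the later (August 17, 1913):
From January 26, 1881 to January 26, 1913: 32 years, of which 7 contain a Feb 29 — 25×365 + 7×366 = 11687 days.
(1900 is not a leap year (divisible by 100 but not 400).)
January 1913: 31 − 26 = 5 days remain.
Then February 1913 (28), March (31), April (30), May (31), June (30), July (31): 28 + 31 + 30 + 31 + 30 + 31 = 181 days.
August 1–17, 1913: 17 days.
Residual: 203 days.
Total: 11890 days.
11890 mod 7 = 4, so 4 days before Sunday is Wednesday.

Wednesday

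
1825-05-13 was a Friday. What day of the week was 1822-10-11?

Count forward from the earlier date (October 11, 1822) to the later (May 13, 1825):
October 11, 1822 → October 11, 1823: 365 days.
October 11, 1823 → October 11, 1824: 366 days (1824 is a leap year).
October 1824: 31 − 11 = 20 days remain.
Then November (30), December (31), January (31), February 1825 (28), March (31), April (30): 30 + 31 + 31 + 28 + 31 + 30 = 181 days.
May 1–13, 1825: 13 days.
Residual: 214 days.
Total: 945 days.
945 is a multiple of 7, so 1822-10-11 falls on the same weekday: Friday.

Friday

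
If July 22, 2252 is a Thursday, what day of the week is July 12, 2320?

Day-of-year of July 22, 2252: 204.
Day-of-year of July 12, 2320: 194.
2252 has 366 days, so 366 − 204 = 162 days remain in 2252.
Full years 2253–2319: 52 common + 15 leap = 52×365 + 15×366 = 24470 days.
Total: 162 + 24470 + 194 = 24826 days.
24826 mod 7 = 4, so 4 days after Thursday is Monday.

Monday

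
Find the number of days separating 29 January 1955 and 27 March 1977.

From January 29, 1955 to January 29, 1977: 22 years, of which 6 contain a Feb 29 — 16×365 + 6×366 = 8036 days.
January 1977: 31 − 29 = 2 days remain.
Then February 1977 (28): 28 days.
March 1–27, 1977: 27 days.
Residual: 57 days.
Total: 8093 days.

8093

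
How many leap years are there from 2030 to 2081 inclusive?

Years divisible by 4: 2032, 2036, …, 2080 — 13 in all.
No century exceptions apply. Count: 13.

13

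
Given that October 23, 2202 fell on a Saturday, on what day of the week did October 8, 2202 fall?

Count forward from the earlier date (October 8, 2202) to the later (October 23, 2202):
Within October 2202: 23 − 8 = 15 days.
15 mod 7 = 1, so 1 day before Saturday is Friday.

Friday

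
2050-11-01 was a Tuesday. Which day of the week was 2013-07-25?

Thursday

Count forward from the earlier date (July 25, 2013) to the later (November 1, 2050):
From July 25, 2013 to July 25, 2050: 37 years, of which 9 contain a Feb 29 — 28×365 + 9×366 = 13514 days.
July 2050: 31 − 25 = 6 days remain.
Then August (31), September (30), October (31): 31 + 30 + 31 = 92 days.
November 1, 2050: 1 day.
Residual: 99 days.
Total: 13613 days.
13613 mod 7 = 5, so 5 days before Tuesday is Thursday.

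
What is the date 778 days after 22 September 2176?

9 November 2178

Count 778 days after September 22, 2176:
Day-of-year of September 22, 2176: 266.
Day-of-year of November 9, 2178: 313.
2176 has 366 days, so 366 − 266 = 100 days remain in 2176.
Full years: 2177: 365. Sum = 365.
Total: 100 + 365 + 313 = 778 days.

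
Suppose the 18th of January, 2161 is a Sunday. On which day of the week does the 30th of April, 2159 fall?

Count forward from the earlier date (April 30, 2159) to the later (January 18, 2161):
April 2159: 30 − 30 = 0 days remain.
Then 20 full months totalling 611 days.
January 1–18, 2161: 18 days.
Total: 0 + 611 + 18 = 629 days.
629 mod 7 = 6, so 6 days before Sunday is Monday.

Monday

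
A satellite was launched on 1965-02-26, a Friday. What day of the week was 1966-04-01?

Friday

Day-of-year of February 26, 1965: 57.
Day-of-year of April 1, 1966: 91.
1965 has 365 days, so 365 − 57 = 308 days remain in 1965.
Total: 308 + 91 = 399 days.
399 is a multiple of 7, so 1966-04-01 falls on the same weekday: Friday.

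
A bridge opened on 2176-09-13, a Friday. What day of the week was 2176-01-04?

Thursday

Count forward from the earlier date (January 4, 2176) to the later (September 13, 2176):
January 2176: 31 − 4 = 27 days remain.
Then February 2176 (29), March (31), April (30), May (31), June (30), July (31), August (31): 29 + 31 + 30 + 31 + 30 + 31 + 31 = 213 days.
September 1–13, 2176: 13 days.
Total: 27 + 213 + 13 = 253 days.
253 mod 7 = 1, so 1 day before Friday is Thursday.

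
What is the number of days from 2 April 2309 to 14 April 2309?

Within April 2309: 14 − 2 = 12 days.

12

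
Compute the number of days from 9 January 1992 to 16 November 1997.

January 9, 1992 → January 9, 1993: 366 days (1992 is a leap year).
January 9, 1993 → January 9, 1994: 365 days.
January 9, 1994 → January 9, 1995: 365 days.
January 9, 1995 → January 9, 1996: 365 days.
January 9, 1996 → January 9, 1997: 366 days (1996 is a leap year).
January 1997: 31 − 9 = 22 days remain.
Then 9 full months totalling 273 days.
November 1–16, 1997: 16 days.
Residual: 311 days.
Total: 2138 days.

2138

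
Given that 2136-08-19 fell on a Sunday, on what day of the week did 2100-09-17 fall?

Friday

Count forward from the earlier date (September 17, 2100) to the later (August 19, 2136):
Day-of-year of September 17, 2100: 260.
Day-of-year of August 19, 2136: 232.
2100 has 365 days, so 365 − 260 = 105 days remain in 2100.
Full years 2101–2135: 27 common + 8 leap = 27×365 + 8×366 = 12783 days.
Total: 105 + 12783 + 232 = 13120 days.
13120 mod 7 = 2, so 2 days before Sunday is Friday.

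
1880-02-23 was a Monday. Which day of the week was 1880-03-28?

February 1880: 29 − 23 = 6 days remain (1880 is a leap year, so February has 29 days).
March 1–28, 1880: 28 days.
Total: 6 + 28 = 34 days.
34 mod 7 = 6, so 6 days after Monday is Sunday.

Sunday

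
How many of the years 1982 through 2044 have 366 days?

16

Years divisible by 4: 1984, 1988, …, 2044 — 16 in all.
2000 is divisible by 400, so still leap.
No century exceptions apply. Count: 16.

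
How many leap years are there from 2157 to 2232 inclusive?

Years divisible by 4: 2160, 2164, …, 2232 — 19 in all.
Of these, 2200 is divisible by 100 but not 400, so not leap.
Leap years: 19 − 1 = 18.

18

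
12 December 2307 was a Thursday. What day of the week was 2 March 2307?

Count forward from the earlier date (March 2, 2307) to the later (December 12, 2307):
March 2307: 31 − 2 = 29 days remain.
Then April (30), May (31), June (30), July (31), August (31), September (30), October (31), November (30): 30 + 31 + 30 + 31 + 31 + 30 + 31 + 30 = 244 days.
December 1–12, 2307: 12 days.
Total: 29 + 244 + 12 = 285 days.
285 mod 7 = 5, so 5 days before Thursday is Saturday.

Saturday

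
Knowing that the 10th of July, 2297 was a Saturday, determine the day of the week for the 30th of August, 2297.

July 2297: 31 − 10 = 21 days remain.
August 1–30, 2297: 30 days.
Total: 21 + 30 = 51 days.
51 mod 7 = 2, so 2 days after Saturday is Monday.

Monday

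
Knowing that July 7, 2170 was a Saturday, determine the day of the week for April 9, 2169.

Count forward from the earlier date (April 9, 2169) to the later (July 7, 2170):
April 9, 2169 → April 9, 2170: 365 days.
April 2170: 30 − 9 = 21 days remain.
Then May (31), June (30): 31 + 30 = 61 days.
July 1–7, 2170: 7 days.
Residual: 89 days.
Total: 454 days.
454 mod 7 = 6, so 6 days before Saturday is Sunday.

Sunday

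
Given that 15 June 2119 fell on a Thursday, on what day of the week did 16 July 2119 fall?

Sunday

June 2119: 30 − 15 = 15 days remain.
July 1–16, 2119: 16 days.
Total: 15 + 16 = 31 days.
31 mod 7 = 3, so 3 days after Thursday is Sunday.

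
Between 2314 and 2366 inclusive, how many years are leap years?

Years divisible by 4: 2316, 2320, …, 2364 — 13 in all.
No century exceptions apply. Count: 13.

13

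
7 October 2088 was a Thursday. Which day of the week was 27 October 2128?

Wednesday

Day-of-year of October 7, 2088: 281.
Day-of-year of October 27, 2128: 301.
2088 has 366 days, so 366 − 281 = 85 days remain in 2088.
Full years 2089–2127: 31 common + 8 leap = 31×365 + 8×366 = 14243 days.
Total: 85 + 14243 + 301 = 14629 days.
14629 mod 7 = 6, so 6 days after Thursday is Wednesday.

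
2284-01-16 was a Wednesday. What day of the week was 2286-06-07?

January 16, 2284 → January 16, 2285: 366 days (2284 is a leap year).
January 16, 2285 → January 16, 2286: 365 days.
January 2286: 31 − 16 = 15 days remain.
Then February 2286 (28), March (31), April (30), May (31): 28 + 31 + 30 + 31 = 120 days.
June 1–7, 2286: 7 days.
Residual: 142 days.
Total: 873 days.
873 mod 7 = 5, so 5 days after Wednesday is Monday.

Monday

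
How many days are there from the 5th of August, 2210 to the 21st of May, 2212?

August 5, 2210 → August 5, 2211: 365 days.
August 2211: 31 − 5 = 26 days remain.
Then September (30), October (31), November (30), December (31), January (31), February 2212 (29), March (31), April (30): 30 + 31 + 30 + 31 + 31 + 29 + 31 + 30 = 243 days.
May 1–21, 2212: 21 days.
Residual: 290 days.
Total: 655 days.

655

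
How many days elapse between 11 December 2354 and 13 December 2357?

December 11, 2354 → December 11, 2355: 365 days.
December 11, 2355 → December 11, 2356: 366 days (2356 is a leap year).
December 11, 2356 → December 11, 2357: 365 days.
Within December 2357: 13 − 11 = 2 days.
Total: 1098 days.

1098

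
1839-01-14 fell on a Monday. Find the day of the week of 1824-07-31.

Count forward from the earlier date (July 31, 1824) to the later (January 14, 1839):
Day-of-year of July 31, 1824: 213.
Day-of-year of January 14, 1839: 14.
1824 has 366 days, so 366 − 213 = 153 days remain in 1824.
Full years 1825–1838: 11 common + 3 leap = 11×365 + 3×366 = 5113 days.
Total: 153 + 5113 + 14 = 5280 days.
5280 mod 7 = 2, so 2 days before Monday is Saturday.

Saturday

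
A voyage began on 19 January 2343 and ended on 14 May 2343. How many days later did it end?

115

January 2343: 31 − 19 = 12 days remain.
Then February 2343 (28), March (31), April (30): 28 + 31 + 30 = 89 days.
May 1–14, 2343: 14 days.
Total: 12 + 89 + 14 = 115 days.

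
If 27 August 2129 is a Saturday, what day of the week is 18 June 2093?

Count forward from the earlier date (June 18, 2093) to the later (August 27, 2129):
From June 18, 2093 to June 18, 2129: 36 years, of which 8 contain a Feb 29 — 28×365 + 8×366 = 13148 days.
(2100 is not a leap year (divisible by 100 but not 400).)
June 2129: 30 − 18 = 12 days remain.
Then July (31): 31 days.
August 1–27, 2129: 27 days.
Residual: 70 days.
Total: 13218 days.
13218 mod 7 = 2, so 2 days before Saturday is Thursday.

Thursday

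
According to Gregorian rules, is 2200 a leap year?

No

2200 is not a leap year (divisible by 100 but not 400).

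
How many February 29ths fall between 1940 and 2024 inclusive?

Years divisible by 4: 1940, 1944, …, 2024 — 22 in all.
2000 is divisible by 400, so still leap.
No century exceptions apply. Count: 22.

22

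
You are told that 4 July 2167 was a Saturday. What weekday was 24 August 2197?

Day-of-year of July 4, 2167: 185.
Day-of-year of August 24, 2197: 236.
2167 has 365 days, so 365 − 185 = 180 days remain in 2167.
Full years 2168–2196: 21 common + 8 leap = 21×365 + 8×366 = 10593 days.
Total: 180 + 10593 + 236 = 11009 days.
11009 mod 7 = 5, so 5 days after Saturday is Thursday.

Thursday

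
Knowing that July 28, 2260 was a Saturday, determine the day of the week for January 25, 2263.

Sunday

Day-of-year of July 28, 2260: 210.
Day-of-year of January 25, 2263: 25.
2260 has 366 days, so 366 − 210 = 156 days remain in 2260.
Full years: 2261: 365; 2262: 365. Sum = 730.
Total: 156 + 730 + 25 = 911 days.
911 mod 7 = 1, so 1 day after Saturday is Sunday.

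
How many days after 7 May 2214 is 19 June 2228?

From May 7, 2214 to May 7, 2228: 14 years, of which 4 contain a Feb 29 — 10×365 + 4×366 = 5114 days.
May 2228: 31 − 7 = 24 days remain.
June 1–19, 2228: 19 days.
Residual: 43 days.
Total: 5157 days.

5157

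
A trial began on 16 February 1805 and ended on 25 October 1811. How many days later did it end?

February 16, 1805 → February 16, 1806: 365 days.
February 16, 1806 → February 16, 1807: 365 days.
February 16, 1807 → February 16, 1808: 365 days.
February 16, 1808 → February 16, 1809: 366 days (1808 is a leap year).
February 16, 1809 → February 16, 1810: 365 days.
February 16, 1810 → February 16, 1811: 365 days.
February 1811: 28 − 16 = 12 days remain (1811 is not a leap year, so February has 28 days).
Then March (31), April (30), May (31), June (30), July (31), August (31), September (30): 31 + 30 + 31 + 30 + 31 + 31 + 30 = 214 days.
October 1–25, 1811: 25 days.
Residual: 251 days.
Total: 2442 days.

2442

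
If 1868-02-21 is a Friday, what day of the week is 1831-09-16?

Count forward from the earlier date (September 16, 1831) to the later (February 21, 1868):
Day-of-year of September 16, 1831: 259.
Day-of-year of February 21, 1868: 52.
1831 has 365 days, so 365 − 259 = 106 days remain in 1831.
Full years 1832–1867: 27 common + 9 leap = 27×365 + 9×366 = 13149 days.
Total: 106 + 13149 + 52 = 13307 days.
13307 is a multiple of 7, so 1831-09-16 falls on the same weekday: Friday.

Friday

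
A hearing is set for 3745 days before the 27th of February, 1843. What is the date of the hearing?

the 26th of November, 1832

Count 3745 days before February 27, 1843:
Day-of-year of November 26, 1832: 331.
Day-of-year of February 27, 1843: 58.
1832 has 366 days, so 366 − 331 = 35 days remain in 1832.
Full years 1833–1842: 8 common + 2 leap = 8×365 + 2×366 = 3652 days.
Total: 35 + 3652 + 58 = 3745 days.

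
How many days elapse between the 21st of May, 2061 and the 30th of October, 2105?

16232

Day-of-year of May 21, 2061: 141.
Day-of-year of October 30, 2105: 303.
2061 has 365 days, so 365 − 141 = 224 days remain in 2061.
Full years 2062–2104: 33 common + 10 leap = 33×365 + 10×366 = 15705 days.
Total: 224 + 15705 + 303 = 16232 days.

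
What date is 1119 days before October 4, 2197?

September 11, 2194

Count 1119 days before October 4, 2197:
September 11, 2194 → September 11, 2195: 365 days.
September 11, 2195 → September 11, 2196: 366 days (2196 is a leap year).
September 11, 2196 → September 11, 2197: 365 days.
September 2197: 30 − 11 = 19 days remain.
October 1–4, 2197: 4 days.
Residual: 23 days.
Total: 1119 days.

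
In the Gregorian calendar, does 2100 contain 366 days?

2100 is not a leap year (divisible by 100 but not 400).

No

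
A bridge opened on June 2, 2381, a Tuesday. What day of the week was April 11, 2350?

Tuesday

Count forward from the earlier date (April 11, 2350) to the later (June 2, 2381):
Day-of-year of April 11, 2350: 101.
Day-of-year of June 2, 2381: 153.
2350 has 365 days, so 365 − 101 = 264 days remain in 2350.
Full years 2351–2380: 22 common + 8 leap = 22×365 + 8×366 = 10958 days.
Total: 264 + 10958 + 153 = 11375 days.
11375 is a multiple of 7, so April 11, 2350 falls on the same weekday: Tuesday.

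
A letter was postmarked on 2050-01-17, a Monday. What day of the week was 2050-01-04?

Count forward from the earlier date (January 4, 2050) to the later (January 17, 2050):
Within January 2050: 17 − 4 = 13 days.
13 mod 7 = 6, so 6 days before Monday is Tuesday.

Tuesday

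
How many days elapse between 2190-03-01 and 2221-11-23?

From March 1, 2190 to March 1, 2221: 31 years, of which 7 contain a Feb 29 — 24×365 + 7×366 = 11322 days.
(2200 is not a leap year (divisible by 100 but not 400).)
March 2221: 31 − 1 = 30 days remain.
Then April (30), May (31), June (30), July (31), August (31), September (30), October (31): 30 + 31 + 30 + 31 + 31 + 30 + 31 = 214 days.
November 1–23, 2221: 23 days.
Residual: 267 days.
Total: 11589 days.

11589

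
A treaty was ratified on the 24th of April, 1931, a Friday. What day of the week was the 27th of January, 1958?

From April 24, 1931 to April 24, 1957: 26 years, of which 7 contain a Feb 29 — 19×365 + 7×366 = 9497 days.
April 1957: 30 − 24 = 6 days remain.
Then May (31), June (30), July (31), August (31), September (30), October (31), November (30), December (31): 31 + 30 + 31 + 31 + 30 + 31 + 30 + 31 = 245 days.
January 1–27, 1958: 27 days.
Residual: 278 days.
Total: 9775 days.
9775 mod 7 = 3, so 3 days after Friday is Monday.

Monday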